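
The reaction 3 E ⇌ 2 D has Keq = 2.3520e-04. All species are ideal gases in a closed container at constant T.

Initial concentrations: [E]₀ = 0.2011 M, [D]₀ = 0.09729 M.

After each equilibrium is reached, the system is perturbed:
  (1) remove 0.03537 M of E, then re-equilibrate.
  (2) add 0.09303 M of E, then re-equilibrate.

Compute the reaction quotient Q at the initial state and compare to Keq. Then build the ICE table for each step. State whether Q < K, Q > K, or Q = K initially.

Q₀ = 1.164 vs Keq = 2.3520e-04 ⇒ Q>K, reverse
Step 1:
                  E         D
  Initial    0.2011   0.09729
  Change     0.1413  -0.09422
  Equil      0.3424  0.003073
  solve Keq expr → x = -0.04711; check Q = 2.3520e-04
Then remove 0.03537 M of E.
Step 2:
                  E         D
  Initial    0.3071  0.003073
  Change  6.8237e-04 -4.5491e-04
  Equil      0.3077  0.002618
  solve Keq expr → x = -2.2746e-04; check Q = 2.3520e-04
Then add 0.09303 M of E.
Step 3:
                  E         D
  Initial    0.4008  0.002618
  Change  -0.001869  0.001246
  Equil      0.3989  0.003864
  solve Keq expr → x = 6.2283e-04; check Q = 2.3520e-04

Q₀ = 1.164; Q > K (proceeds reverse)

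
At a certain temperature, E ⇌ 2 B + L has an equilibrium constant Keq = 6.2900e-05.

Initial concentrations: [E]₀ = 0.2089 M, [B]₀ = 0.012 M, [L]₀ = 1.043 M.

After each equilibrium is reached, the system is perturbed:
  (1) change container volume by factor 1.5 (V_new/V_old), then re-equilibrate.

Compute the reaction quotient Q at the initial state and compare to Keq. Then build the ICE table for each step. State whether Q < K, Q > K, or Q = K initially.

Q₀ = 7.1897e-04; Q > K (proceeds reverse)

Q₀ = 7.1897e-04 vs Keq = 6.2900e-05 ⇒ Q>K, reverse
Step 1:
                    E           B           L
  Initial      0.2089       0.012       1.043
  Change     0.004204   -0.008408   -0.004204
  Equil        0.2131    0.003592       1.039
  solve Keq expr → x = -0.004204; check Q = 6.2900e-05
Then change container volume by factor 1.5 (V_new/V_old).
Step 2:
                    E           B           L
  Initial      0.1421    0.002395      0.6925
  Change  -5.9417e-04    0.001188  5.9417e-04
  Equil        0.1415    0.003583      0.6931
  solve Keq expr → x = 5.9417e-04; check Q = 6.2900e-05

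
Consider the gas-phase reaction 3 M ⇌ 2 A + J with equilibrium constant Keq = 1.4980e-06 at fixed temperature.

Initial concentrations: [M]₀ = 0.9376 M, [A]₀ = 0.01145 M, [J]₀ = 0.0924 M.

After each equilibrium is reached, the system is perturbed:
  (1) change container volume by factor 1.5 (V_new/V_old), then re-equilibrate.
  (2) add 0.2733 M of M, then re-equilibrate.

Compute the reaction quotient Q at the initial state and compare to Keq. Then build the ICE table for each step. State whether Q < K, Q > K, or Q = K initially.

Q₀ = 1.4697e-05 vs Keq = 1.4980e-06 ⇒ Q>K, reverse
Step 1:
                   M          A          J
  init        0.9376    0.01145     0.0924
  Δ          0.01147  -0.007648  -0.003824
  eq          0.9491   0.003802    0.08858
  solve Keq expr → x = -0.003824; check Q = 1.4980e-06
Then change container volume by factor 1.5 (V_new/V_old).
Step 2:
                   M          A          J
  init        0.6327   0.002535    0.05905
  Δ                0          0          0
  eq          0.6327   0.002535    0.05905
  solve Keq expr → x = 0; check Q = 1.4980e-06
Then add 0.2733 M of M.
Step 3:
                   M          A          J
  init         0.906   0.002535    0.05905
  Δ        -0.002637   0.001758 8.7896e-04
  eq          0.9034   0.004293    0.05993
  solve Keq expr → x = 8.7896e-04; check Q = 1.4980e-06

Q₀ = 1.4697e-05; Q > K (proceeds reverse)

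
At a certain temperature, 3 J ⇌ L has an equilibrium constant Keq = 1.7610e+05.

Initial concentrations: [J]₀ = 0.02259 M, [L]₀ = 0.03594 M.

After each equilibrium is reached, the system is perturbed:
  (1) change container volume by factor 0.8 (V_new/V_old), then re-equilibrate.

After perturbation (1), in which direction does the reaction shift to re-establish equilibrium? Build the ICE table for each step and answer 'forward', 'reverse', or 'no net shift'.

Direction: forward

Q₀ = 3118 vs Keq = 1.7610e+05 ⇒ Q<K, forward
Step 1:
                    J           L
  Initial     0.02259     0.03594
  Change     -0.01642    0.005473
  Equil      0.006172     0.04141
  solve Keq expr → x = 0.005473; check Q = 1.7610e+05
Then change container volume by factor 0.8 (V_new/V_old).
Step 2:
                    J           L
  Initial    0.007716     0.05177
  Change    -0.001052  3.5051e-04
  Equil      0.006664     0.05212
  solve Keq expr → x = 3.5051e-04; check Q = 1.7610e+05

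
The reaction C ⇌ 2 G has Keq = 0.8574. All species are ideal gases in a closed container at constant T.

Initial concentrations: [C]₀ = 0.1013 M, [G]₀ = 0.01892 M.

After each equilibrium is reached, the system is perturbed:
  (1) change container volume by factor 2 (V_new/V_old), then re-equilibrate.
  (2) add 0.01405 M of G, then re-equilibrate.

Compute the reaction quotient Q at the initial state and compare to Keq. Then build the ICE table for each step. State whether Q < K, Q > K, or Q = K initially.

Q₀ = 0.003534 vs Keq = 0.8574 ⇒ Q<K, forward
Step 1:
                   C          G
  Initial     0.1013    0.01892
  Change    -0.07106     0.1421
  Equil      0.03024      0.161
  solve Keq expr → x = 0.07106; check Q = 0.8574
Then change container volume by factor 2 (V_new/V_old).
Step 2:
                   C          G
  Initial    0.01512    0.08052
  Change   -0.005398     0.0108
  Equil     0.009724    0.09131
  solve Keq expr → x = 0.005398; check Q = 0.8574
Then add 0.01405 M of G.
Step 3:
                   C          G
  Initial   0.009724     0.1054
  Change    0.002176  -0.004351
  Equil       0.0119      0.101
  solve Keq expr → x = -0.002176; check Q = 0.8574

Q₀ = 0.003534; Q < K (proceeds forward)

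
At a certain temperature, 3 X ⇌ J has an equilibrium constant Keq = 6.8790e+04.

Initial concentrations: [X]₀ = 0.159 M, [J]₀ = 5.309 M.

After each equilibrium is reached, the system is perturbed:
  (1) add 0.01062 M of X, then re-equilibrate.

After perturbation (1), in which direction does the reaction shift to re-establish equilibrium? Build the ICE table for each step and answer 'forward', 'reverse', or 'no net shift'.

Q₀ = 1321 vs Keq = 6.8790e+04 ⇒ Q<K, forward
Step 1:
                  X         J
  I           0.159     5.309
  C         -0.1163   0.03877
  E         0.04268     5.348
  solve Keq expr → x = 0.03877; check Q = 6.8790e+04
Then add 0.01062 M of X.
Step 2:
                  X         J
  I          0.0533     5.348
  C        -0.01061  0.003537
  E         0.04269     5.351
  solve Keq expr → x = 0.003537; check Q = 6.8790e+04

Direction: forward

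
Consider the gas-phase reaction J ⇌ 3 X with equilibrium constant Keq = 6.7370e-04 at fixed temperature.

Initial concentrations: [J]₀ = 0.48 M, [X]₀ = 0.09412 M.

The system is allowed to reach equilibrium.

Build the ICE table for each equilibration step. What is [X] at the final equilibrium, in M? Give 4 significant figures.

Q₀ = 0.001737 vs Keq = 6.7370e-04 ⇒ Q>K, reverse
Step 1:
                  J         X
  init         0.48   0.09412
  Δ        0.008362  -0.02508
  eq         0.4884   0.06904
  solve Keq expr → x = -0.008362; check Q = 6.7370e-04

[X]_eq = 0.06904 M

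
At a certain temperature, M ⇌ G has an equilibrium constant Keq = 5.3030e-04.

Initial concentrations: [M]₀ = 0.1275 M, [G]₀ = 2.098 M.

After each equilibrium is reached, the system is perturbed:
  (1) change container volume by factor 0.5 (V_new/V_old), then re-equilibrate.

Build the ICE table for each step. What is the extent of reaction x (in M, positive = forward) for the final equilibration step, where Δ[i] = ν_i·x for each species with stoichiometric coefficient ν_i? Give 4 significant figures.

Q₀ = 16.45 vs Keq = 5.3030e-04 ⇒ Q>K, reverse
Step 1:
                   M          G
  Initial     0.1275      2.098
  Change       2.097     -2.097
  Equil        2.224    0.00118
  solve Keq expr → x = -2.097; check Q = 5.3030e-04
Then change container volume by factor 0.5 (V_new/V_old).
Step 2:
                   M          G
  Initial      4.449   0.002359
  Change           0          0
  Equil        4.449   0.002359
  solve Keq expr → x = 0; check Q = 5.3030e-04

x = 0 M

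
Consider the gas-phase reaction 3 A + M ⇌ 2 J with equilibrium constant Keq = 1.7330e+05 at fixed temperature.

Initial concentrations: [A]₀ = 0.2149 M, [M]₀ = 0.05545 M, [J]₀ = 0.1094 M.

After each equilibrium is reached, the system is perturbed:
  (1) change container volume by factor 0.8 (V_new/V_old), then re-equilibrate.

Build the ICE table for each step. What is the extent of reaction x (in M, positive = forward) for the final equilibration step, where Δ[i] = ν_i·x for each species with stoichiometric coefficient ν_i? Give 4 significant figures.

x = 6.4290e-04 M

Q₀ = 21.75 vs Keq = 1.7330e+05 ⇒ Q<K, forward
Step 1:
                  A         M         J
  I          0.2149   0.05545    0.1094
  C         -0.1611  -0.05371    0.1074
  E         0.05378  0.001744    0.2168
  solve Keq expr → x = 0.05371; check Q = 1.7330e+05
Then change container volume by factor 0.8 (V_new/V_old).
Step 2:
                  A         M         J
  I         0.06723   0.00218     0.271
  C       -0.001929 -6.4290e-04  0.001286
  E          0.0653  0.001537    0.2723
  solve Keq expr → x = 6.4290e-04; check Q = 1.7330e+05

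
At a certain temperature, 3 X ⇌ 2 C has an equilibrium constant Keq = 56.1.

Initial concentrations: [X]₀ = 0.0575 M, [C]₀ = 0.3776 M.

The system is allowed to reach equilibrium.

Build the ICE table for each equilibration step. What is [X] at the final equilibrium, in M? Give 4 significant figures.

Q₀ = 750 vs Keq = 56.1 ⇒ Q>K, reverse
Step 1:
                    X           C
  init         0.0575      0.3776
  Δ           0.06784    -0.04523
  eq           0.1253      0.3324
  solve Keq expr → x = -0.02261; check Q = 56.1

[X]_eq = 0.1253 M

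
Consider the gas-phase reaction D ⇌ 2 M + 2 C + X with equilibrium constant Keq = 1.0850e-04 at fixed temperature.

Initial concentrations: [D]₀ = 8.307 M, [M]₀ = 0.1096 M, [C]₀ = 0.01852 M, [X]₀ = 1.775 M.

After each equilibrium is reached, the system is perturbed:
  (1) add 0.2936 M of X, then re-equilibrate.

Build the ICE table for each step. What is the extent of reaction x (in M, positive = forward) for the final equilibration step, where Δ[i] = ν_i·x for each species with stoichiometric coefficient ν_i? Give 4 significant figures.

Q₀ = 8.8035e-07 vs Keq = 1.0850e-04 ⇒ Q<K, forward
Step 1:
                    D           M           C           X
  Initial       8.307      0.1096     0.01852       1.775
  Change     -0.04585      0.0917      0.0917     0.04585
  Equil         8.261      0.2013      0.1102       1.821
  solve Keq expr → x = 0.04585; check Q = 1.0850e-04
Then add 0.2936 M of X.
Step 2:
                    D           M           C           X
  Initial       8.261      0.2013      0.1102       2.114
  Change     0.002582   -0.005164   -0.005164   -0.002582
  Equil         8.264      0.1961      0.1051       2.112
  solve Keq expr → x = -0.002582; check Q = 1.0850e-04

x = -0.002582 M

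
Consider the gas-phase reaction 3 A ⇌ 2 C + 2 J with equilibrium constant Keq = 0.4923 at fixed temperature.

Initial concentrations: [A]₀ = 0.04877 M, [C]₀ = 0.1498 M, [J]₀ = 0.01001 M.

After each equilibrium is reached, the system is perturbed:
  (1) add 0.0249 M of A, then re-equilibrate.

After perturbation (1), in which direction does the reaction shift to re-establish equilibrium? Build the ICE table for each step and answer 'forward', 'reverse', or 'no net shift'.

Q₀ = 0.01938 vs Keq = 0.4923 ⇒ Q<K, forward
Step 1:
                  A         C         J
  Initial   0.04877    0.1498   0.01001
  Change   -0.01874   0.01249   0.01249
  Equil     0.03003    0.1623    0.0225
  solve Keq expr → x = 0.006246; check Q = 0.4923
Then add 0.0249 M of A.
Step 2:
                  A         C         J
  Initial   0.05493    0.1623    0.0225
  Change     -0.015  0.009999  0.009999
  Equil     0.03993    0.1723    0.0325
  solve Keq expr → x = 0.004999; check Q = 0.4923

Direction: forward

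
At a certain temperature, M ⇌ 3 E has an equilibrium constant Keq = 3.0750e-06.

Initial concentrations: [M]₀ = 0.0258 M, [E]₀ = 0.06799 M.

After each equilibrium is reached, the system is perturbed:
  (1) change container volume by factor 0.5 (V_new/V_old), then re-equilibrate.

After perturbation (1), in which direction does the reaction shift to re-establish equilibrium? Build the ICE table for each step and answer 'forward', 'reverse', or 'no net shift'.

Direction: reverse

Q₀ = 0.01218 vs Keq = 3.0750e-06 ⇒ Q>K, reverse
Step 1:
                   M          E
  init        0.0258    0.06799
  Δ          0.02092   -0.06275
  eq         0.04672   0.005237
  solve Keq expr → x = -0.02092; check Q = 3.0750e-06
Then change container volume by factor 0.5 (V_new/V_old).
Step 2:
                   M          E
  init       0.09344    0.01047
  Δ         0.001282  -0.003846
  eq         0.09472   0.006629
  solve Keq expr → x = -0.001282; check Q = 3.0750e-06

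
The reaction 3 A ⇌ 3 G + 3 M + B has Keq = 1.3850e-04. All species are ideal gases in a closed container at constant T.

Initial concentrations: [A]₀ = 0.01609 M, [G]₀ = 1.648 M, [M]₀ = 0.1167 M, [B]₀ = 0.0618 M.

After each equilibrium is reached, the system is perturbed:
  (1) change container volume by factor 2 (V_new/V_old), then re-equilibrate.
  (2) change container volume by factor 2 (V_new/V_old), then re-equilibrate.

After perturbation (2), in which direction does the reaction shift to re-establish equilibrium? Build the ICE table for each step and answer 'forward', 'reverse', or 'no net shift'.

Q₀ = 105.5 vs Keq = 1.3850e-04 ⇒ Q>K, reverse
Step 1:
                   A          G          M          B
  init       0.01609      1.648     0.1167     0.0618
  Δ           0.1034    -0.1034    -0.1034   -0.03447
  eq          0.1195      1.545    0.01329    0.02733
  solve Keq expr → x = -0.03447; check Q = 1.3850e-04
Then change container volume by factor 2 (V_new/V_old).
Step 2:
                   A          G          M          B
  init       0.05975     0.7723   0.006645    0.01366
  Δ        -0.007185   0.007185   0.007185   0.002395
  eq         0.05257     0.7795    0.01383    0.01606
  solve Keq expr → x = 0.002395; check Q = 1.3850e-04
Then change container volume by factor 2 (V_new/V_old).
Step 3:
                   A          G          M          B
  init       0.02628     0.3897   0.006915    0.00803
  Δ        -0.005652   0.005652   0.005652   0.001884
  eq         0.02063     0.3954    0.01257   0.009914
  solve Keq expr → x = 0.001884; check Q = 1.3850e-04

Direction: forward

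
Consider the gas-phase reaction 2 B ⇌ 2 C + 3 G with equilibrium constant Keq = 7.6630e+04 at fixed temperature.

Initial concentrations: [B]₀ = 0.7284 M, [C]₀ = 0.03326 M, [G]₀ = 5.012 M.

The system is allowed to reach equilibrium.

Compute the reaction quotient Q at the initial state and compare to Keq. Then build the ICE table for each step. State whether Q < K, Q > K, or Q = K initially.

Q₀ = 0.2625; Q < K (proceeds forward)

Q₀ = 0.2625 vs Keq = 7.6630e+04 ⇒ Q<K, forward
Step 1:
                    B           C           G
  Initial      0.7284     0.03326       5.012
  Change      -0.6896      0.6896       1.034
  Equil       0.03882      0.7228       6.046
  solve Keq expr → x = 0.3448; check Q = 7.6630e+04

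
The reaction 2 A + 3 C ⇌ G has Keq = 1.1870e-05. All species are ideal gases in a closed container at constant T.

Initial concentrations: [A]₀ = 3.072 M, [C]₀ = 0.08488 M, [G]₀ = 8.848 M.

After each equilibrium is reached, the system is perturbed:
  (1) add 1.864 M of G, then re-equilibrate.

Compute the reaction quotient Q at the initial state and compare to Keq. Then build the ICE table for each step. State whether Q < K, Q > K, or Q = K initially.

Q₀ = 1533; Q > K (proceeds reverse)

Q₀ = 1533 vs Keq = 1.1870e-05 ⇒ Q>K, reverse
Step 1:
                    A           C           G
  Initial       3.072     0.08488       8.848
  Change        9.004       13.51      -4.502
  Equil         12.08       13.59       4.346
  solve Keq expr → x = -4.502; check Q = 1.1870e-05
Then add 1.864 M of G.
Step 2:
                    A           C           G
  Initial       12.08       13.59        6.21
  Change       0.6327       0.949     -0.3163
  Equil         12.71       14.54       5.894
  solve Keq expr → x = -0.3163; check Q = 1.1870e-05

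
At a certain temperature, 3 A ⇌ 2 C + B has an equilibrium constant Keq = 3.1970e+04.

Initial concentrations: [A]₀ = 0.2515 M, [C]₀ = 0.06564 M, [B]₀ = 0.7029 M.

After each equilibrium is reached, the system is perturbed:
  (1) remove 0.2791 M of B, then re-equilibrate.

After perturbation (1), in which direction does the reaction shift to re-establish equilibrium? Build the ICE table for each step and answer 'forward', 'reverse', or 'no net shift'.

Direction: forward

Q₀ = 0.1904 vs Keq = 3.1970e+04 ⇒ Q<K, forward
Step 1:
                    A           C           B
  I            0.2515     0.06564      0.7029
  C           -0.2407      0.1605     0.08024
  E           0.01078      0.2261      0.7831
  solve Keq expr → x = 0.08024; check Q = 3.1970e+04
Then remove 0.2791 M of B.
Step 2:
                    A           C           B
  I           0.01078      0.2261       0.504
  C         -0.001443  9.6212e-04  4.8106e-04
  E          0.009336      0.2271      0.5045
  solve Keq expr → x = 4.8106e-04; check Q = 3.1970e+04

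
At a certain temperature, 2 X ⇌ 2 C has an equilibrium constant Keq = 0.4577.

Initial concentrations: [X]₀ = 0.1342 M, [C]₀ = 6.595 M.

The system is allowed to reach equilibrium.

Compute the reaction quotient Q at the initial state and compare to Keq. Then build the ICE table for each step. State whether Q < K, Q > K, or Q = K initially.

Q₀ = 2415; Q > K (proceeds reverse)

Q₀ = 2415 vs Keq = 0.4577 ⇒ Q>K, reverse
Step 1:
                    X           C
  Initial      0.1342       6.595
  Change         3.88       -3.88
  Equil         4.014       2.715
  solve Keq expr → x = -1.94; check Q = 0.4577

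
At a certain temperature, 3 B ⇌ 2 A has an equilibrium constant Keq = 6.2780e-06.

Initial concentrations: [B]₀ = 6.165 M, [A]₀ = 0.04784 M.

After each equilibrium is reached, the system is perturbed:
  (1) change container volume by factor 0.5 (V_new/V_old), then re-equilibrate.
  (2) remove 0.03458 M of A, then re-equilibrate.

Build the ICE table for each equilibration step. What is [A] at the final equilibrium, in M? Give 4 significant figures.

Q₀ = 9.7675e-06 vs Keq = 6.2780e-06 ⇒ Q>K, reverse
Step 1:
                    B           A
  init          6.165     0.04784
  Δ           0.01403   -0.009355
  eq            6.179     0.03848
  solve Keq expr → x = -0.004678; check Q = 6.2780e-06
Then change container volume by factor 0.5 (V_new/V_old).
Step 2:
                    B           A
  init          12.36     0.07697
  Δ          -0.04689     0.03126
  eq            12.31      0.1082
  solve Keq expr → x = 0.01563; check Q = 6.2780e-06
Then remove 0.03458 M of A.
Step 3:
                    B           A
  init          12.31     0.07365
  Δ          -0.05086     0.03391
  eq            12.26      0.1076
  solve Keq expr → x = 0.01695; check Q = 6.2780e-06

[A]_eq = 0.1076 M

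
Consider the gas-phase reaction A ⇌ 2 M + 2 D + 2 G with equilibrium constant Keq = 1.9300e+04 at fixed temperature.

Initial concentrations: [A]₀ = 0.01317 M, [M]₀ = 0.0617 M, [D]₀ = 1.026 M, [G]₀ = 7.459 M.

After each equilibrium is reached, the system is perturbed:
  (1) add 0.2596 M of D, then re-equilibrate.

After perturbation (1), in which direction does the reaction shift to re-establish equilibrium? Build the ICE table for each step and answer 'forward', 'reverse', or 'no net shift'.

Q₀ = 16.93 vs Keq = 1.9300e+04 ⇒ Q<K, forward
Step 1:
                  A         M         D         G
  I         0.01317    0.0617     1.026     7.459
  C        -0.01315   0.02629   0.02629   0.02629
  E       2.4889e-05   0.08799     1.052     7.485
  solve Keq expr → x = 0.01315; check Q = 1.9300e+04
Then add 0.2596 M of D.
Step 2:
                  A         M         D         G
  I       2.4889e-05   0.08799     1.312     7.485
  C       1.3769e-05 -2.7537e-05 -2.7537e-05 -2.7537e-05
  E       3.8657e-05   0.08796     1.312     7.485
  solve Keq expr → x = -1.3769e-05; check Q = 1.9300e+04

Direction: reverse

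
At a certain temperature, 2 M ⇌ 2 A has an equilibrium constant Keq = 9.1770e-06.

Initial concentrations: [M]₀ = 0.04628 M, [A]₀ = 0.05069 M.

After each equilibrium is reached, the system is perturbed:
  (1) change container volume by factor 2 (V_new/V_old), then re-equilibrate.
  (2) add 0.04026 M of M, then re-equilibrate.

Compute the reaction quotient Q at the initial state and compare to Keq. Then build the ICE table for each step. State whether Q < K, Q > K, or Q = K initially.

Q₀ = 1.2; Q > K (proceeds reverse)

Q₀ = 1.2 vs Keq = 9.1770e-06 ⇒ Q>K, reverse
Step 1:
                   M          A
  Initial    0.04628    0.05069
  Change      0.0504    -0.0504
  Equil      0.09668 2.9287e-04
  solve Keq expr → x = -0.0252; check Q = 9.1770e-06
Then change container volume by factor 2 (V_new/V_old).
Step 2:
                   M          A
  Initial    0.04834 1.4643e-04
  Change           0          0
  Equil      0.04834 1.4643e-04
  solve Keq expr → x = 0; check Q = 9.1770e-06
Then add 0.04026 M of M.
Step 3:
                   M          A
  Initial     0.0886 1.4643e-04
  Change  -1.2159e-04 1.2159e-04
  Equil      0.08848 2.6803e-04
  solve Keq expr → x = 6.0797e-05; check Q = 9.1770e-06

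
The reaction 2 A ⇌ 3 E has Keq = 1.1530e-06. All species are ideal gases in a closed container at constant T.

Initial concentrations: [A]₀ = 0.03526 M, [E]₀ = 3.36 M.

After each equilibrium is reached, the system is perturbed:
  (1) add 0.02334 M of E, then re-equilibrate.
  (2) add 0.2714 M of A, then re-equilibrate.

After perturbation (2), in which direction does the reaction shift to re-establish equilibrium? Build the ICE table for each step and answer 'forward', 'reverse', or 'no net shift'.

Direction: forward

Q₀ = 3.0511e+04 vs Keq = 1.1530e-06 ⇒ Q>K, reverse
Step 1:
                  A         E
  I         0.03526      3.36
  C           2.228    -3.342
  E           2.263   0.01808
  solve Keq expr → x = -1.114; check Q = 1.1530e-06
Then add 0.02334 M of E.
Step 2:
                  A         E
  I           2.263   0.04142
  C         0.01551  -0.02326
  E           2.279   0.01816
  solve Keq expr → x = -0.007753; check Q = 1.1530e-06
Then add 0.2714 M of A.
Step 3:
                  A         E
  I            2.55   0.01816
  C       -9.3984e-04   0.00141
  E           2.549   0.01957
  solve Keq expr → x = 4.6992e-04; check Q = 1.1530e-06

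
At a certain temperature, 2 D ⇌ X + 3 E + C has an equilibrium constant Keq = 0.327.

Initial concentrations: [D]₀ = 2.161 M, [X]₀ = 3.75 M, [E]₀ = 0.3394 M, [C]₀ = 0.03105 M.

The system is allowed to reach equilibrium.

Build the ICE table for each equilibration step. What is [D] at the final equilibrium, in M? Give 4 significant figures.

Q₀ = 9.7481e-04 vs Keq = 0.327 ⇒ Q<K, forward
Step 1:
                    D           X           E           C
  init          2.161        3.75      0.3394     0.03105
  Δ           -0.4366      0.2183      0.6548      0.2183
  eq            1.724       3.968      0.9942      0.2493
  solve Keq expr → x = 0.2183; check Q = 0.327

[D]_eq = 1.724 M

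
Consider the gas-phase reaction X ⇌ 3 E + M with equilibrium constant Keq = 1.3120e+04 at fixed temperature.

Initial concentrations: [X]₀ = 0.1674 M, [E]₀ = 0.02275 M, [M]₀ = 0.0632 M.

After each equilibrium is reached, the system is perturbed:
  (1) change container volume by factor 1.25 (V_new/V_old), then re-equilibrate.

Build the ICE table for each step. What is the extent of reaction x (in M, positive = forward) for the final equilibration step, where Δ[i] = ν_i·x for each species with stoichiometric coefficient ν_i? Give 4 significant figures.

x = 9.9255e-07 M

Q₀ = 4.4453e-06 vs Keq = 1.3120e+04 ⇒ Q<K, forward
Step 1:
                  X         E         M
  I          0.1674   0.02275    0.0632
  C         -0.1674    0.5022    0.1674
  E       2.5425e-06    0.5249    0.2306
  solve Keq expr → x = 0.1674; check Q = 1.3120e+04
Then change container volume by factor 1.25 (V_new/V_old).
Step 2:
                  X         E         M
  I       2.0340e-06      0.42    0.1845
  C       -9.9255e-07 2.9777e-06 9.9255e-07
  E       1.0414e-06      0.42    0.1845
  solve Keq expr → x = 9.9255e-07; check Q = 1.3120e+04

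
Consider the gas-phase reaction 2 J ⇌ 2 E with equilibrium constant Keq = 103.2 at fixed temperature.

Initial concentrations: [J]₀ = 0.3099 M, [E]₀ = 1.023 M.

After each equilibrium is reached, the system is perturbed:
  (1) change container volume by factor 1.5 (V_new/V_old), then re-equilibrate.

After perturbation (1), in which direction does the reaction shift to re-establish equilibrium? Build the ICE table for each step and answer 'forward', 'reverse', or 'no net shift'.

Q₀ = 10.9 vs Keq = 103.2 ⇒ Q<K, forward
Step 1:
                    J           E
  init         0.3099       1.023
  Δ           -0.1905      0.1905
  eq           0.1194       1.213
  solve Keq expr → x = 0.09523; check Q = 103.2
Then change container volume by factor 1.5 (V_new/V_old).
Step 2:
                    J           E
  init        0.07963       0.809
  Δ                 0           0
  eq          0.07963       0.809
  solve Keq expr → x = 0; check Q = 103.2

Direction: no net shift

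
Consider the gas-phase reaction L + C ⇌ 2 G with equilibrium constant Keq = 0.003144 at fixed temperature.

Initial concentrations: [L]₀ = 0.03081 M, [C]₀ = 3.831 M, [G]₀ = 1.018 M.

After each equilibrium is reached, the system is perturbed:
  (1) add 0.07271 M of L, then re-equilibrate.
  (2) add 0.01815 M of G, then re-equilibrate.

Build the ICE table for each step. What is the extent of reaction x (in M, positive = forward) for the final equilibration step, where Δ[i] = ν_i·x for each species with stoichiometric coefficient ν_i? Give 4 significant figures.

x = -0.008697 M

Q₀ = 8.78 vs Keq = 0.003144 ⇒ Q>K, reverse
Step 1:
                  L         C         G
  Initial   0.03081     3.831     1.018
  Change     0.4679    0.4679   -0.9359
  Equil      0.4988     4.299    0.0821
  solve Keq expr → x = -0.4679; check Q = 0.003144
Then add 0.07271 M of L.
Step 2:
                  L         C         G
  Initial    0.5715     4.299    0.0821
  Change   -0.00277  -0.00277   0.00554
  Equil      0.5687     4.296   0.08764
  solve Keq expr → x = 0.00277; check Q = 0.003144
Then add 0.01815 M of G.
Step 3:
                  L         C         G
  Initial    0.5687     4.296    0.1058
  Change   0.008697  0.008697  -0.01739
  Equil      0.5774     4.305    0.0884
  solve Keq expr → x = -0.008697; check Q = 0.003144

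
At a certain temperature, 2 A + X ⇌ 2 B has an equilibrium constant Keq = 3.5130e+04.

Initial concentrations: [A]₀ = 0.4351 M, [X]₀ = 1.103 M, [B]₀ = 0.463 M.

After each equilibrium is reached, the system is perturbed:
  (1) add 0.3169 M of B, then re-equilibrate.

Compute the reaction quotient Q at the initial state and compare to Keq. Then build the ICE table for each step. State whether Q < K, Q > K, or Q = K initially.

Q₀ = 1.027 vs Keq = 3.5130e+04 ⇒ Q<K, forward
Step 1:
                   A          X          B
  I           0.4351      1.103      0.463
  C            -0.43     -0.215       0.43
  E         0.005056      0.888      0.893
  solve Keq expr → x = 0.215; check Q = 3.5130e+04
Then add 0.3169 M of B.
Step 2:
                   A          X          B
  I         0.005056      0.888       1.21
  C         0.001781 8.9037e-04  -0.001781
  E         0.006837     0.8889      1.208
  solve Keq expr → x = -8.9037e-04; check Q = 3.5130e+04

Q₀ = 1.027; Q < K (proceeds forward)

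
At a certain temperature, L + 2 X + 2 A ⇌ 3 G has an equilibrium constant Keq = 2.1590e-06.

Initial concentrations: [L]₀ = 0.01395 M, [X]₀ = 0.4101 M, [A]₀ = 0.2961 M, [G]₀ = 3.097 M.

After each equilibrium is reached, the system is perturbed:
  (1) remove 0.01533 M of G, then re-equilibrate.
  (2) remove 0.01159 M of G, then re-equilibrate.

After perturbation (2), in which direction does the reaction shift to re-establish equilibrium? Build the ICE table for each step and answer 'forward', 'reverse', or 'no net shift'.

Direction: forward

Q₀ = 1.4441e+05 vs Keq = 2.1590e-06 ⇒ Q>K, reverse
Step 1:
                    L           X           A           G
  init        0.01395      0.4101      0.2961       3.097
  Δ             1.018       2.037       2.037      -3.055
  eq            1.032       2.447       2.333     0.04172
  solve Keq expr → x = -1.018; check Q = 2.1590e-06
Then remove 0.01533 M of G.
Step 2:
                    L           X           A           G
  init          1.032       2.447       2.333     0.02639
  Δ          -0.00501    -0.01002    -0.01002     0.01503
  eq            1.027       2.437       2.323     0.04142
  solve Keq expr → x = 0.00501; check Q = 2.1590e-06
Then remove 0.01159 M of G.
Step 3:
                    L           X           A           G
  init          1.027       2.437       2.323     0.02983
  Δ         -0.003788   -0.007576   -0.007576     0.01136
  eq            1.024       2.429       2.315      0.0412
  solve Keq expr → x = 0.003788; check Q = 2.1590e-06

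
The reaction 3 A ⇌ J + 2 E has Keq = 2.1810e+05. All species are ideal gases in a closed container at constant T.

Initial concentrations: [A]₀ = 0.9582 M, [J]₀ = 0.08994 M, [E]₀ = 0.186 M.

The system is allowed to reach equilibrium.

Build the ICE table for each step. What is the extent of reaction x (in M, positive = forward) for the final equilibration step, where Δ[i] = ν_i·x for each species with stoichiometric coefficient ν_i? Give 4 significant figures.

x = 0.3158 M

Q₀ = 0.003537 vs Keq = 2.1810e+05 ⇒ Q<K, forward
Step 1:
                    A           J           E
  Initial      0.9582     0.08994       0.186
  Change      -0.9474      0.3158      0.6316
  Equil       0.01075      0.4058      0.8176
  solve Keq expr → x = 0.3158; check Q = 2.1810e+05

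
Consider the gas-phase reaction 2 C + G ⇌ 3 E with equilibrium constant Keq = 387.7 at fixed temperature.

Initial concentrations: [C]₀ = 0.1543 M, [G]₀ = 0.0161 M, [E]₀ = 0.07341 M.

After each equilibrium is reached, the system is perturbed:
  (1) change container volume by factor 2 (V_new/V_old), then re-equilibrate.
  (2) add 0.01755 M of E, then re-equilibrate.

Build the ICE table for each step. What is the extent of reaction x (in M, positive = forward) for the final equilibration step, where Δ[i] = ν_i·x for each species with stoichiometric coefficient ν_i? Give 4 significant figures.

x = -1.6409e-04 M

Q₀ = 1.032 vs Keq = 387.7 ⇒ Q<K, forward
Step 1:
                  C         G         E
  I          0.1543    0.0161   0.07341
  C         -0.0316   -0.0158   0.04739
  E          0.1227 3.0202e-04    0.1208
  solve Keq expr → x = 0.0158; check Q = 387.7
Then change container volume by factor 2 (V_new/V_old).
Step 2:
                  C         G         E
  I         0.06135 1.5101e-04    0.0604
  C               0         0         0
  E         0.06135 1.5101e-04    0.0604
  solve Keq expr → x = 0; check Q = 387.7
Then add 0.01755 M of E.
Step 3:
                  C         G         E
  I         0.06135 1.5101e-04   0.07795
  C       3.2817e-04 1.6409e-04 -4.9226e-04
  E         0.06168 3.1509e-04   0.07746
  solve Keq expr → x = -1.6409e-04; check Q = 387.7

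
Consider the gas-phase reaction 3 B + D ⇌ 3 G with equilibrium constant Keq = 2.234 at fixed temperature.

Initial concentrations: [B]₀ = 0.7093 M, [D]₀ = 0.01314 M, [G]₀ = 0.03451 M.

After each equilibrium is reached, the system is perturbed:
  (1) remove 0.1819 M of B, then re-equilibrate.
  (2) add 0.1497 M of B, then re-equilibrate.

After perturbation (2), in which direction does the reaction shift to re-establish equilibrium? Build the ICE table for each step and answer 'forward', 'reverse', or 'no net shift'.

Direction: forward

Q₀ = 0.008765 vs Keq = 2.234 ⇒ Q<K, forward
Step 1:
                   B          D          G
  init        0.7093    0.01314    0.03451
  Δ         -0.03775   -0.01258    0.03775
  eq          0.6716 5.5760e-04    0.07226
  solve Keq expr → x = 0.01258; check Q = 2.234
Then remove 0.1819 M of B.
Step 2:
                   B          D          G
  init        0.4897 5.5760e-04    0.07226
  Δ         0.002207 7.3550e-04  -0.002207
  eq          0.4919   0.001293    0.07005
  solve Keq expr → x = -7.3550e-04; check Q = 2.234
Then add 0.1497 M of B.
Step 3:
                   B          D          G
  init        0.6416   0.001293    0.07005
  Δ        -0.001963 -6.5419e-04   0.001963
  eq          0.6396 6.3890e-04    0.07201
  solve Keq expr → x = 6.5419e-04; check Q = 2.234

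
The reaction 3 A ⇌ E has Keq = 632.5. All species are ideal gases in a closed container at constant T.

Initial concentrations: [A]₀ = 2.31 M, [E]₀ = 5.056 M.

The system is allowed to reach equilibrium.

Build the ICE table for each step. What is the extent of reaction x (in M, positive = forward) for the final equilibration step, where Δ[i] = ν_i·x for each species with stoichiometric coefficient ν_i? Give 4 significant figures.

Q₀ = 0.4102 vs Keq = 632.5 ⇒ Q<K, forward
Step 1:
                    A           E
  Initial        2.31       5.056
  Change       -2.101      0.7004
  Equil        0.2088       5.756
  solve Keq expr → x = 0.7004; check Q = 632.5

x = 0.7004 M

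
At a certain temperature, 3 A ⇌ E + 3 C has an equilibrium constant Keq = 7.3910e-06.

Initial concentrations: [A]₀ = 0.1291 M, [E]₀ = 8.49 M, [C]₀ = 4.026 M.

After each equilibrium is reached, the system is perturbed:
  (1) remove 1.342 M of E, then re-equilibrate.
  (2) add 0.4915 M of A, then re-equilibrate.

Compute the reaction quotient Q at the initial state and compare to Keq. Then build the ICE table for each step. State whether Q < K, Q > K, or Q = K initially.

Q₀ = 2.5748e+05 vs Keq = 7.3910e-06 ⇒ Q>K, reverse
Step 1:
                   A          E          C
  init        0.1291       8.49      4.026
  Δ            3.984     -1.328     -3.984
  eq           4.114      7.162    0.04157
  solve Keq expr → x = -1.328; check Q = 7.3910e-06
Then remove 1.342 M of E.
Step 2:
                   A          E          C
  init         4.114       5.82    0.04157
  Δ        -0.002943 9.8084e-04   0.002943
  eq           4.111      5.821    0.04451
  solve Keq expr → x = 9.8084e-04; check Q = 7.3910e-06
Then add 0.4915 M of A.
Step 3:
                   A          E          C
  init         4.602      5.821    0.04451
  Δ         -0.00526   0.001753    0.00526
  eq           4.597      5.823    0.04977
  solve Keq expr → x = 0.001753; check Q = 7.3910e-06

Q₀ = 2.5748e+05; Q > K (proceeds reverse)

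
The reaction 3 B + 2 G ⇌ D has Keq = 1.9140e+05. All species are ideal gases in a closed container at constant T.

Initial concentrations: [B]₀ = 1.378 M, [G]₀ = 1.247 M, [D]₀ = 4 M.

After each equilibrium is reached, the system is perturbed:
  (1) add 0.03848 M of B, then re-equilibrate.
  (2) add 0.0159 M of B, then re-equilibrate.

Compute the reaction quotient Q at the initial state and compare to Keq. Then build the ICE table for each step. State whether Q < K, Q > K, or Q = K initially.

Q₀ = 0.9831 vs Keq = 1.9140e+05 ⇒ Q<K, forward
Step 1:
                   B          G          D
  init         1.378      1.247          4
  Δ           -1.322    -0.8815     0.4407
  eq         0.05579     0.3655      4.441
  solve Keq expr → x = 0.4407; check Q = 1.9140e+05
Then add 0.03848 M of B.
Step 2:
                   B          G          D
  init       0.09427     0.3655      4.441
  Δ         -0.03585    -0.0239    0.01195
  eq         0.05842     0.3416      4.453
  solve Keq expr → x = 0.01195; check Q = 1.9140e+05
Then add 0.0159 M of B.
Step 3:
                   B          G          D
  init       0.07432     0.3416      4.453
  Δ         -0.01473  -0.009821    0.00491
  eq         0.05958     0.3318      4.458
  solve Keq expr → x = 0.00491; check Q = 1.9140e+05

Q₀ = 0.9831; Q < K (proceeds forward)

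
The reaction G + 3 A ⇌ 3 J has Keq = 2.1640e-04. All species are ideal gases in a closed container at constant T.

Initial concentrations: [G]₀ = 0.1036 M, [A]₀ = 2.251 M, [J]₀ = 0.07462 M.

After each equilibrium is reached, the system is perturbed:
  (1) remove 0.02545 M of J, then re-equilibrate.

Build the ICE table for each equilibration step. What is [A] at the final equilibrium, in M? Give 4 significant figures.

[A]_eq = 2.238 M

Q₀ = 3.5162e-04 vs Keq = 2.1640e-04 ⇒ Q>K, reverse
Step 1:
                   G          A          J
  init        0.1036      2.251    0.07462
  Δ         0.003391    0.01017   -0.01017
  eq           0.107      2.261    0.06445
  solve Keq expr → x = -0.003391; check Q = 2.1640e-04
Then remove 0.02545 M of J.
Step 2:
                   G          A          J
  init         0.107      2.261      0.039
  Δ        -0.007737   -0.02321    0.02321
  eq         0.09925      2.238    0.06221
  solve Keq expr → x = 0.007737; check Q = 2.1640e-04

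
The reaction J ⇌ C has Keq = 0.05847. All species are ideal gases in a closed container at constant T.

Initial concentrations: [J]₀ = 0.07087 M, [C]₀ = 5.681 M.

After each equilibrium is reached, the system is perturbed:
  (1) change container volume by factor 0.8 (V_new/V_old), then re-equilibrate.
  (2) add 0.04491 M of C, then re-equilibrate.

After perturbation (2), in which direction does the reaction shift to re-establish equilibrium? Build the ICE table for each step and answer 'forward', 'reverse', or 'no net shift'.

Q₀ = 80.16 vs Keq = 0.05847 ⇒ Q>K, reverse
Step 1:
                  J         C
  I         0.07087     5.681
  C           5.363    -5.363
  E           5.434    0.3177
  solve Keq expr → x = -5.363; check Q = 0.05847
Then change container volume by factor 0.8 (V_new/V_old).
Step 2:
                  J         C
  I           6.793    0.3972
  C               0         0
  E           6.793    0.3972
  solve Keq expr → x = 0; check Q = 0.05847
Then add 0.04491 M of C.
Step 3:
                  J         C
  I           6.793    0.4421
  C         0.04243  -0.04243
  E           6.835    0.3996
  solve Keq expr → x = -0.04243; check Q = 0.05847

Direction: reverse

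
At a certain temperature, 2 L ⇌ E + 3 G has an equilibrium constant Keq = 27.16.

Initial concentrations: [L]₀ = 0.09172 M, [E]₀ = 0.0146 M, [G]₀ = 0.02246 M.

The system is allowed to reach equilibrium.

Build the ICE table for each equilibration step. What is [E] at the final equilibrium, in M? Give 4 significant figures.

[E]_eq = 0.05903 M

Q₀ = 1.9663e-05 vs Keq = 27.16 ⇒ Q<K, forward
Step 1:
                  L         E         G
  init      0.09172    0.0146   0.02246
  Δ        -0.08885   0.04443    0.1333
  eq       0.002865   0.05903    0.1557
  solve Keq expr → x = 0.04443; check Q = 27.16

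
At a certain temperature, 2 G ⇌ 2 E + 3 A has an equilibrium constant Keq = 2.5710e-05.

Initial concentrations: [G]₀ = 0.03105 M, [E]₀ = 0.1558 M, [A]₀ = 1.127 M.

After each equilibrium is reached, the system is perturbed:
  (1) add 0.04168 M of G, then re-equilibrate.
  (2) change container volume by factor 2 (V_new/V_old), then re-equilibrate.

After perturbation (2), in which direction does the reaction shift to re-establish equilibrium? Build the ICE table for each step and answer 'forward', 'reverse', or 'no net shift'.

Direction: forward

Q₀ = 36.04 vs Keq = 2.5710e-05 ⇒ Q>K, reverse
Step 1:
                    G           E           A
  Initial     0.03105      0.1558       1.127
  Change       0.1547     -0.1547      -0.232
  Equil        0.1857    0.001112       0.895
  solve Keq expr → x = -0.07734; check Q = 2.5710e-05
Then add 0.04168 M of G.
Step 2:
                    G           E           A
  Initial      0.2274    0.001112       0.895
  Change  -2.4729e-04  2.4729e-04  3.7093e-04
  Equil        0.2272     0.00136      0.8953
  solve Keq expr → x = 1.2364e-04; check Q = 2.5710e-05
Then change container volume by factor 2 (V_new/V_old).
Step 3:
                    G           E           A
  Initial      0.1136  6.7982e-04      0.4477
  Change    -0.001211    0.001211    0.001816
  Equil        0.1124    0.001891      0.4495
  solve Keq expr → x = 6.0549e-04; check Q = 2.5710e-05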